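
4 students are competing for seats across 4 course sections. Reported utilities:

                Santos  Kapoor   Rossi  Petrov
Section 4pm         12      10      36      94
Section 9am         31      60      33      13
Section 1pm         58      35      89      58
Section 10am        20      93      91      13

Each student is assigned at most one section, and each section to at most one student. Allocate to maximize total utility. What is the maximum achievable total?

Maximum total: 307 points

Optimal: Santos→Section 9am (31 points), Kapoor→Section 10am (93 points), Rossi→Section 1pm (89 points), Petrov→Section 4pm (94 points) — total 31+93+89+94 = 307 points.
Row-greedy (each student in turn takes its best remaining section) gives 200 points, worse by 107.
Swapping Petrov↔Santos (Petrov→Section 9am 13 points, Santos→Section 4pm 12 points) loses 100.
Checked against all permutations: 307 points is optimal.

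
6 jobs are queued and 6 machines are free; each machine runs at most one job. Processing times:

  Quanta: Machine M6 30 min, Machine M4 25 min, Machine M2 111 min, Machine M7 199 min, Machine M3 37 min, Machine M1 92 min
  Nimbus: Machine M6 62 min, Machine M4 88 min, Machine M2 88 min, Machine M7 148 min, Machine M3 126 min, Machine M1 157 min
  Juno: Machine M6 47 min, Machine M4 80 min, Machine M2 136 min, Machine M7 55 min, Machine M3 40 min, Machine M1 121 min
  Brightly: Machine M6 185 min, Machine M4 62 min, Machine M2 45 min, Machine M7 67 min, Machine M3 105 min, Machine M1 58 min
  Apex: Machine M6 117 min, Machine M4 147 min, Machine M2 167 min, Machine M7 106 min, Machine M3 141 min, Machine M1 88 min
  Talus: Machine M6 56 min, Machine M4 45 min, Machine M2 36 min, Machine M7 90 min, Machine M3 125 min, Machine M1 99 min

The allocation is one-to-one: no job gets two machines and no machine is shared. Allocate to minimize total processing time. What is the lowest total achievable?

Minimum total: 318 min

Treat this as an assignment problem: match each job to one machine.
Optimal: Quanta→Machine M4 (25 min), Nimbus→Machine M6 (62 min), Juno→Machine M3 (40 min), Brightly→Machine M7 (67 min), Apex→Machine M1 (88 min), Talus→Machine M2 (36 min) — total 25+62+40+67+88+36 = 318 min.
Column-greedy (each machine in turn goes to its cheapest remaining job) gives 389 min, worse by 71.
Every other assignment is strictly worse.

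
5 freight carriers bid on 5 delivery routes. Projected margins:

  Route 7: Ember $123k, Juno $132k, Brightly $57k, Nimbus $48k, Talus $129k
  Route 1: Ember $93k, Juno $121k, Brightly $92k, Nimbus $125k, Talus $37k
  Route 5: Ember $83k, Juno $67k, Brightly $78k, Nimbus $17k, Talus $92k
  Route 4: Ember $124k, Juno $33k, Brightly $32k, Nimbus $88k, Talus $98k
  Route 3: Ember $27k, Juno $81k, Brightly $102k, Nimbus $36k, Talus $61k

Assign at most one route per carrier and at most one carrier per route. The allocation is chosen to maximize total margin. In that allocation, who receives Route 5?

Optimal: Ember→Route 4 ($124k), Juno→Route 7 ($132k), Brightly→Route 3 ($102k), Nimbus→Route 1 ($125k), Talus→Route 5 ($92k) — total 124+132+102+125+92 = $575k.
Swapping Juno↔Nimbus (Juno→Route 1 $121k, Nimbus→Route 7 $48k) loses 88.
Talus's own top route is Route 7 ($129k), but forcing Talus→Route 7 and reassigning the rest optimally gives only $547k — worse by 28.

Talus receives Route 5.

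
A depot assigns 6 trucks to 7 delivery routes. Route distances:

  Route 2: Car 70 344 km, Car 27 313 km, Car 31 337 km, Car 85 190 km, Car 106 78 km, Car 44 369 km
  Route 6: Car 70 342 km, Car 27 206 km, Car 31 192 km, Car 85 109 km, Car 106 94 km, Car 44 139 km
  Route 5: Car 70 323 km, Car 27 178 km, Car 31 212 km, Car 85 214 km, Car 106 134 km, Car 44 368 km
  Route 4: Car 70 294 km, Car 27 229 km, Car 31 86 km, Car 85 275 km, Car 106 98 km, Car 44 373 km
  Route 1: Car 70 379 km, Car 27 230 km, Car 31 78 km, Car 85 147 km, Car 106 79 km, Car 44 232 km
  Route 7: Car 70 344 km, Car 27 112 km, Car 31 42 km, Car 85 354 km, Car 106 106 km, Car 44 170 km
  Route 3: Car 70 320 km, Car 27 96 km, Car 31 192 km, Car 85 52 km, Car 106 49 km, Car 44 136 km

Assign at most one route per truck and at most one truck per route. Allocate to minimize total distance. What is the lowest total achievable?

Optimal: Car 70→Route 4 (294 km), Car 27→Route 7 (112 km), Car 31→Route 1 (78 km), Car 85→Route 3 (52 km), Car 106→Route 2 (78 km), Car 44→Route 6 (139 km) — total 294+112+78+52+78+139 = 753 km.
Row-greedy (each truck in turn takes its cheapest remaining route) gives 851 km, worse by 98.

Min total: 753 km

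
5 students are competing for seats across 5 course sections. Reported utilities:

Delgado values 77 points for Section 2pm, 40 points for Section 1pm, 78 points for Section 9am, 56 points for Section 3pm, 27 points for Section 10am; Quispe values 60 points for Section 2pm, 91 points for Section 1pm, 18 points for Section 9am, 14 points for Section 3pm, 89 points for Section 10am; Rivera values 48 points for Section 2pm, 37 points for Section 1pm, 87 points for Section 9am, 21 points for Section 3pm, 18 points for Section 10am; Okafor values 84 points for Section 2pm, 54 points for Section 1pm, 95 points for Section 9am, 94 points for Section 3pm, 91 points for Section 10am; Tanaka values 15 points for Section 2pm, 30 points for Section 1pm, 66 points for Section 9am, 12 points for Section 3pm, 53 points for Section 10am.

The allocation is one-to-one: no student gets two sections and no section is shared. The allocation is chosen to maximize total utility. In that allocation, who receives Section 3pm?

Okafor receives Section 3pm.

This is a one-to-one assignment (maximum-weight bipartite matching).
Optimal: Delgado→Section 2pm (77 points), Quispe→Section 1pm (91 points), Rivera→Section 9am (87 points), Okafor→Section 3pm (94 points), Tanaka→Section 10am (53 points) — total 77+91+87+94+53 = 402 points.
Max-entry greedy (repeatedly take the single best remaining cell) gives 337 points, worse by 65.
Okafor's own top section is Section 9am (95 points), but forcing Okafor→Section 9am and reassigning the rest optimally gives only 343 points — worse by 59.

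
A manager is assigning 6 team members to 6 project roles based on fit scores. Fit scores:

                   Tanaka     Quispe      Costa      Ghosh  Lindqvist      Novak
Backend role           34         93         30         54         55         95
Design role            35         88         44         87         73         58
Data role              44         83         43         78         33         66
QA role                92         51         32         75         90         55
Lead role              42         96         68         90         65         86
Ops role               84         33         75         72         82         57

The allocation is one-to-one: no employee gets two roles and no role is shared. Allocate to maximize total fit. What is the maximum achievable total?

Max total: 509 pts

Optimal: Tanaka→QA role (92 pts), Quispe→Lead role (96 pts), Costa→Ops role (75 pts), Ghosh→Data role (78 pts), Lindqvist→Design role (73 pts), Novak→Backend role (95 pts) — total 92+96+75+78+73+95 = 509 pts.
Max-entry greedy (repeatedly take the single best remaining cell) gives 495 pts, worse by 14.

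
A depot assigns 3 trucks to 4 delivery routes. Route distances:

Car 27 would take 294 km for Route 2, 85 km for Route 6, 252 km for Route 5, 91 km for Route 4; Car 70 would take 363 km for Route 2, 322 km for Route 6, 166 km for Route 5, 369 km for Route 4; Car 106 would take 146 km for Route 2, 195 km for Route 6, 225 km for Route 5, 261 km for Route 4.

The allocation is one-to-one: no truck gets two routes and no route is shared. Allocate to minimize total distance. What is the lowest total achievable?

Treat this as an assignment problem: match each truck to one route.
Optimal: Car 27→Route 6 (85 km), Car 70→Route 5 (166 km), Car 106→Route 2 (146 km) — total 85+166+146 = 397 km.

Min total: 397 km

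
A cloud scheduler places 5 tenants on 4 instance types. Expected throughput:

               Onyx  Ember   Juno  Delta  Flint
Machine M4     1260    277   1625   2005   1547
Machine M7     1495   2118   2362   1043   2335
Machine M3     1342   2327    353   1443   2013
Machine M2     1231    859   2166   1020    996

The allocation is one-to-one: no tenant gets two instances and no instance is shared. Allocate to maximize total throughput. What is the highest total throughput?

This is a one-to-one assignment (maximum-weight bipartite matching).
Optimal: Delta→Machine M4 (2005 ops/s), Flint→Machine M7 (2335 ops/s), Ember→Machine M3 (2327 ops/s), Juno→Machine M2 (2166 ops/s) — total 2005+2335+2327+2166 = 8833 ops/s.
Column-greedy (each instance in turn goes to its best remaining tenant) gives 7925 ops/s, worse by 908.
Swapping Delta↔Flint (Delta→Machine M7 1043 ops/s, Flint→Machine M4 1547 ops/s) loses 1750.
Every other assignment is strictly worse.

Max total: 8833 ops/s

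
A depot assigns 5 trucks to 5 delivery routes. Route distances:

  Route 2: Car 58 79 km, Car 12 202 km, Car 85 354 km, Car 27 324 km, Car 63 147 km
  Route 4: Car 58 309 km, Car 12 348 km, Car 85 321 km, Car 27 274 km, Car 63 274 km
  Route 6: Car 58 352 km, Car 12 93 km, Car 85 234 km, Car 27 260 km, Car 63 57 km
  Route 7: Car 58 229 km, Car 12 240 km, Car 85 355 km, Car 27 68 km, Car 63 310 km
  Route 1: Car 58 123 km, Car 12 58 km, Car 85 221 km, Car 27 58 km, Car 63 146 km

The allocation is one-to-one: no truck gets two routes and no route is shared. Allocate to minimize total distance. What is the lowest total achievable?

Min total: 583 km

Optimal: Car 58→Route 2 (79 km), Car 12→Route 1 (58 km), Car 85→Route 4 (321 km), Car 27→Route 7 (68 km), Car 63→Route 6 (57 km) — total 79+58+321+68+57 = 583 km.
Column-greedy (each route in turn goes to its cheapest remaining truck) gives 871 km, worse by 288.
Every other assignment is strictly worse.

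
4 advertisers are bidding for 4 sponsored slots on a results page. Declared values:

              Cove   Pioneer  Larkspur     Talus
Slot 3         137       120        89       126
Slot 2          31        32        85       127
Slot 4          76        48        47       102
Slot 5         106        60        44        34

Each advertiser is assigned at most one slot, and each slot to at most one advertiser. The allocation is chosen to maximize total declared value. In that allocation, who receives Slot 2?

Optimal: Cove→Slot 5 ($106), Pioneer→Slot 3 ($120), Larkspur→Slot 2 ($85), Talus→Slot 4 ($102) — total 106+120+85+102 = $413.
Next-best assignment: Cove→Slot 5, Pioneer→Slot 3, Larkspur→Slot 4, Talus→Slot 2 = $400.
Swapping Talus↔Cove (Talus→Slot 5 $34, Cove→Slot 4 $76) loses 98.
Larkspur's own top slot is Slot 3 ($89), but forcing Larkspur→Slot 3 and reassigning the rest optimally gives only $370 — worse by 43.

Larkspur receives Slot 2.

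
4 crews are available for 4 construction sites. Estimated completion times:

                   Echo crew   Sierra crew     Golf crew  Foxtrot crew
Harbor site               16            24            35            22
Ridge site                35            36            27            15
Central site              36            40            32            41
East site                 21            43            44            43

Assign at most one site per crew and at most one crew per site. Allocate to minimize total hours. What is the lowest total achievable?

Minimum total: 92 hours

Optimal: Echo crew→East site (21 hours), Sierra crew→Harbor site (24 hours), Golf crew→Central site (32 hours), Foxtrot crew→Ridge site (15 hours) — total 21+24+32+15 = 92 hours.
Column-greedy (each site in turn goes to its cheapest remaining crew) gives 106 hours, worse by 14.
Swapping Golf crew↔Foxtrot crew (Golf crew→Ridge site 27 hours, Foxtrot crew→Central site 41 hours) adds 21.
Every other assignment is strictly worse.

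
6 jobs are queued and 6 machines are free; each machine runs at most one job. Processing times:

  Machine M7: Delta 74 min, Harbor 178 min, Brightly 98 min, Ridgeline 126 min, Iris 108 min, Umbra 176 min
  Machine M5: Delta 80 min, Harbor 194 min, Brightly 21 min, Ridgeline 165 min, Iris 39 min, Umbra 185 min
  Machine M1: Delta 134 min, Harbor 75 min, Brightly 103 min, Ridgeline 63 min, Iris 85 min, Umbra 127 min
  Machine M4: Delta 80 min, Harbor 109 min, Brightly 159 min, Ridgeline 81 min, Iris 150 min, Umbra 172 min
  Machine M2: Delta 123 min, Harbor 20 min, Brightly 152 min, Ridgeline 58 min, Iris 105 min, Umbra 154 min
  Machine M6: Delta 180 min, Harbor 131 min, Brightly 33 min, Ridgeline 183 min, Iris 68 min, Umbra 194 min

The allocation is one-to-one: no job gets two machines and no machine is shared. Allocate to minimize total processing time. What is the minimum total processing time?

Optimal: Delta→Machine M7 (74 min), Harbor→Machine M2 (20 min), Brightly→Machine M6 (33 min), Ridgeline→Machine M4 (81 min), Iris→Machine M5 (39 min), Umbra→Machine M1 (127 min) — total 74+20+33+81+39+127 = 374 min.
Min-entry greedy (repeatedly take the single cheapest remaining cell) gives 418 min, worse by 44.
Checked against all permutations: 374 min is optimal.

Minimum total: 374 min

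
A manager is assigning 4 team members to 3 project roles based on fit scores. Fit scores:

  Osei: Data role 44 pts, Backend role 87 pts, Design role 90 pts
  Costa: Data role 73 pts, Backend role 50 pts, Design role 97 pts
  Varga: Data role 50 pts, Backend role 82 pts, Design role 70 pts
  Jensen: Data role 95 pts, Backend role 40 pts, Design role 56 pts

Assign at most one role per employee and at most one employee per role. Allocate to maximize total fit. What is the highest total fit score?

This is the linear assignment problem.
Optimal: Jensen→Data role (95 pts), Osei→Backend role (87 pts), Costa→Design role (97 pts) — total 95+87+97 = 279 pts.
Row-greedy (each employee in turn takes its best remaining role) gives 245 pts, worse by 34.
Swapping Jensen↔Costa (Jensen→Design role 56 pts, Costa→Data role 73 pts) loses 63.
Every other assignment is strictly worse.

Max total: 279 pts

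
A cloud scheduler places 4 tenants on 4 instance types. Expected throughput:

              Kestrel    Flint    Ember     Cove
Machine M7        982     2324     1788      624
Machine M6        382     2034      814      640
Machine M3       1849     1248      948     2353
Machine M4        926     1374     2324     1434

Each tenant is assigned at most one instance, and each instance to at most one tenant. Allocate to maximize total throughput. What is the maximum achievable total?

Max total: 7693 ops/s

This is a one-to-one assignment (maximum-weight bipartite matching).
Optimal: Kestrel→Machine M7 (982 ops/s), Flint→Machine M6 (2034 ops/s), Ember→Machine M4 (2324 ops/s), Cove→Machine M3 (2353 ops/s) — total 982+2034+2324+2353 = 7693 ops/s.
Next-best assignment: Kestrel→Machine M6, Flint→Machine M7, Ember→Machine M4, Cove→Machine M3 = 7383 ops/s.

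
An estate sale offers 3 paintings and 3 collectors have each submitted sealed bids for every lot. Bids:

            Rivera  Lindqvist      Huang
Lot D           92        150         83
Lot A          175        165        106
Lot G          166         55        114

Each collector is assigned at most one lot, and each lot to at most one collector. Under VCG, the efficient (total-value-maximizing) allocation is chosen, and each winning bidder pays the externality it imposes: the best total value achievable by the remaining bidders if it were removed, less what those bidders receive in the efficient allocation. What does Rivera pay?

Efficient allocation: Rivera→Lot A ($175), Lindqvist→Lot D ($150), Huang→Lot G ($114); total welfare W = $439.
Rivera receives Lot A at value $175, so the others get W − 175 = $264.
Without Rivera: best allocation of the remaining 2 bidders over all 3 lots is Lindqvist→Lot A ($165), Huang→Lot G ($114), total $279.
VCG payment = (others' best without Rivera) − (others' welfare with Rivera) = 279 − 264 = $15.

Rivera pays $15.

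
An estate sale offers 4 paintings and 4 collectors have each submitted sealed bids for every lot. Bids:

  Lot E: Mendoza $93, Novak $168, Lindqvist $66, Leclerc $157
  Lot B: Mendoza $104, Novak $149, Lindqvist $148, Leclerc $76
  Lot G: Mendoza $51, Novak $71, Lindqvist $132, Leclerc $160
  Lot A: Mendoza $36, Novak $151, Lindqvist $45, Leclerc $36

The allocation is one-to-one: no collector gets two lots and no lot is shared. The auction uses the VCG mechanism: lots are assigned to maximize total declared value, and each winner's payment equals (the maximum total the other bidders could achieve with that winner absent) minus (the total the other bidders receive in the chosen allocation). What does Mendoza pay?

Efficient allocation: Mendoza→Lot E ($93), Novak→Lot A ($151), Lindqvist→Lot B ($148), Leclerc→Lot G ($160); total welfare W = $552.
Mendoza receives Lot E at value $93, so the others get W − 93 = $459.
Without Mendoza: best allocation of the remaining 3 bidders over all 4 lots is Novak→Lot E ($168), Lindqvist→Lot B ($148), Leclerc→Lot G ($160), total $476.
VCG payment = (others' best without Mendoza) − (others' welfare with Mendoza) = 476 − 459 = $17.

Mendoza pays $17.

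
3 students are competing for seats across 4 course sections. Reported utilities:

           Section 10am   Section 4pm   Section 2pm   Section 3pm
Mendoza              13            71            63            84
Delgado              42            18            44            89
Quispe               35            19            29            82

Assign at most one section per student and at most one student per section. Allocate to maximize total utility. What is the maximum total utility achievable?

This is the linear assignment problem.
Optimal: Mendoza→Section 4pm (71 points), Delgado→Section 2pm (44 points), Quispe→Section 3pm (82 points) — total 71+44+82 = 197 points.
Column-greedy (each section in turn goes to its best remaining student) gives 142 points, worse by 55.
Next-best assignment: Mendoza→Section 4pm, Delgado→Section 10am, Quispe→Section 3pm = 195 points.

Max total: 197 points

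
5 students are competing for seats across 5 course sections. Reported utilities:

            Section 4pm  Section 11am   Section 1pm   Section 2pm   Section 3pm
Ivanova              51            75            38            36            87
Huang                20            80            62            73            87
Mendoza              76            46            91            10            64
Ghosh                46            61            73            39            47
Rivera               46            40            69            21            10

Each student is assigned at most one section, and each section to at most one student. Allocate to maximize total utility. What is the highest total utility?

This is a one-to-one assignment (maximum-weight bipartite matching).
Optimal: Ivanova→Section 3pm (87 points), Huang→Section 2pm (73 points), Mendoza→Section 4pm (76 points), Ghosh→Section 11am (61 points), Rivera→Section 1pm (69 points) — total 87+73+76+61+69 = 366 points.
Max-entry greedy (repeatedly take the single best remaining cell) gives 325 points, worse by 41.
Swapping Ivanova↔Mendoza (Ivanova→Section 4pm 51 points, Mendoza→Section 3pm 64 points) loses 48.

Max total: 366 points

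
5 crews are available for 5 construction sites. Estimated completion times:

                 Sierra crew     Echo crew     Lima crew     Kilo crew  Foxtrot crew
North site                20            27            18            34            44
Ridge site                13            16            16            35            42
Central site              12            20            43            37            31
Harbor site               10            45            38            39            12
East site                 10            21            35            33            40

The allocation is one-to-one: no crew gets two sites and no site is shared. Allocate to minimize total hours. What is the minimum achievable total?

Optimal: Sierra crew→Central site (12 hours), Echo crew→Ridge site (16 hours), Lima crew→North site (18 hours), Kilo crew→East site (33 hours), Foxtrot crew→Harbor site (12 hours) — total 12+16+18+33+12 = 91 hours.
Row-greedy (each crew in turn takes its cheapest remaining site) gives 108 hours, worse by 17.
Next-best assignment: Sierra crew→East site, Echo crew→Central site, Lima crew→Ridge site, Kilo crew→North site, Foxtrot crew→Harbor site = 92 hours.
Checked against all permutations: 91 hours is optimal.

Min total: 91 hours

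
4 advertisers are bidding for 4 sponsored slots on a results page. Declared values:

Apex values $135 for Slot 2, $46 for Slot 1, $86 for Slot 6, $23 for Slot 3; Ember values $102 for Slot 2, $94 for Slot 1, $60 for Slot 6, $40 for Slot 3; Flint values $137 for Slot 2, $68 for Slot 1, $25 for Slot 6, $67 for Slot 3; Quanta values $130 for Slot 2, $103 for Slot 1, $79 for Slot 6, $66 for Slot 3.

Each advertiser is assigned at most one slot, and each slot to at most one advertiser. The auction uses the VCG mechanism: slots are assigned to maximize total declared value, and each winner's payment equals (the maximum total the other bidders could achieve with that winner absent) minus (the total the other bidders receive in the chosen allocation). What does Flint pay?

Efficient allocation: Apex→Slot 6 ($86), Ember→Slot 1 ($94), Flint→Slot 2 ($137), Quanta→Slot 3 ($66); total welfare W = $383.
Flint receives Slot 2 at value $137, so the others get W − 137 = $246.
Without Flint: best allocation of the remaining 3 bidders over all 4 slots is Apex→Slot 6 ($86), Ember→Slot 1 ($94), Quanta→Slot 2 ($130), total $310.
VCG payment = (others' best without Flint) − (others' welfare with Flint) = 310 − 246 = $64.

Flint pays $64.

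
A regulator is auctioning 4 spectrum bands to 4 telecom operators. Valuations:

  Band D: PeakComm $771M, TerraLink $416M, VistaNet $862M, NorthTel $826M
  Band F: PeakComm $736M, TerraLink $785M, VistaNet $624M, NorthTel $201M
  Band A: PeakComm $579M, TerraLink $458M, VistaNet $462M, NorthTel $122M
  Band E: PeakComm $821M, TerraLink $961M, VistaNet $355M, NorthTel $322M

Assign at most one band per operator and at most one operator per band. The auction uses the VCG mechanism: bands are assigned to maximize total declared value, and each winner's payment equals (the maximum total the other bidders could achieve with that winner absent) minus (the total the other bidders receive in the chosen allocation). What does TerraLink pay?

TerraLink pays $242M.

Efficient allocation: PeakComm→Band A ($579M), TerraLink→Band E ($961M), VistaNet→Band F ($624M), NorthTel→Band D ($826M); total welfare W = $2990M.
TerraLink receives Band E at value $961M, so the others get W − 961 = $2029M.
Without TerraLink: best allocation of the remaining 3 bidders over all 4 bands is PeakComm→Band E ($821M), VistaNet→Band F ($624M), NorthTel→Band D ($826M), total $2271M.
VCG payment = (others' best without TerraLink) − (others' welfare with TerraLink) = 2271 − 2029 = $242M.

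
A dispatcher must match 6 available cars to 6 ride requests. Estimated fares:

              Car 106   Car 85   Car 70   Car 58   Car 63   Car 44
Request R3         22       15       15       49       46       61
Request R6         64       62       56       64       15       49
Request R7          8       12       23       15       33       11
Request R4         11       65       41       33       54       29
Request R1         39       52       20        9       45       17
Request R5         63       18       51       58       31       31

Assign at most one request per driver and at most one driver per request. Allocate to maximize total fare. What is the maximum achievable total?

Optimal: Car 106→Request R5 ($63), Car 85→Request R4 ($65), Car 70→Request R7 ($23), Car 58→Request R6 ($64), Car 63→Request R1 ($45), Car 44→Request R3 ($61) — total 63+65+23+64+45+61 = $321.
Row-greedy (each driver in turn takes its best remaining request) gives $285, worse by 36.
Swapping Car 70↔Car 58 (Car 70→Request R6 $56, Car 58→Request R7 $15) loses 16.

Max total: $321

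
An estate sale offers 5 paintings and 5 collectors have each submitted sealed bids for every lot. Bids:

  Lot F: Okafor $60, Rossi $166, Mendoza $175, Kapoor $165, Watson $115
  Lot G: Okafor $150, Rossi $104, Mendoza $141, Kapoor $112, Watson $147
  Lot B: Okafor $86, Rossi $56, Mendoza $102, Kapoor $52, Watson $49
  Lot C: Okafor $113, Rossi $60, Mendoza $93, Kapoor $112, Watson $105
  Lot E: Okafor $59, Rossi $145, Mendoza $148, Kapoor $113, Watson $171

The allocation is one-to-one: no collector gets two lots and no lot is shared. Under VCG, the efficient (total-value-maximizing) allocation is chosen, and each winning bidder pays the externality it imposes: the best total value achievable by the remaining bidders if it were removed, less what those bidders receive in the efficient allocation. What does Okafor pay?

Efficient allocation: Okafor→Lot G ($150), Rossi→Lot F ($166), Mendoza→Lot B ($102), Kapoor→Lot C ($112), Watson→Lot E ($171); total welfare W = $701.
Okafor receives Lot G at value $150, so the others get W − 150 = $551.
Without Okafor: best allocation of the remaining 4 bidders over all 5 lots is Rossi→Lot F ($166), Mendoza→Lot G ($141), Kapoor→Lot C ($112), Watson→Lot E ($171), total $590.
VCG payment = (others' best without Okafor) − (others' welfare with Okafor) = 590 − 551 = $39.

Okafor pays $39.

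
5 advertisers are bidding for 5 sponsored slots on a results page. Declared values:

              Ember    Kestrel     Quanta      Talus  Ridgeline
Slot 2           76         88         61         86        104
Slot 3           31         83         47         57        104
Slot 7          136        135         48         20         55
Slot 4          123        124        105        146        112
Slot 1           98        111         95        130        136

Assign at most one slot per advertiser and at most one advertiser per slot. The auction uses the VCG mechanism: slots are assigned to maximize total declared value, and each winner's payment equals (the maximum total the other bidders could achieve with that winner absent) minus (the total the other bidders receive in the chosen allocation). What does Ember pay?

Ember pays $47.

Efficient allocation: Ember→Slot 7 ($136), Kestrel→Slot 2 ($88), Quanta→Slot 1 ($95), Talus→Slot 4 ($146), Ridgeline→Slot 3 ($104); total welfare W = $569.
Ember receives Slot 7 at value $136, so the others get W − 136 = $433.
Without Ember: best allocation of the remaining 4 bidders over all 5 slots is Kestrel→Slot 7 ($135), Quanta→Slot 1 ($95), Talus→Slot 4 ($146), Ridgeline→Slot 2 ($104), total $480.
VCG payment = (others' best without Ember) − (others' welfare with Ember) = 480 − 433 = $47.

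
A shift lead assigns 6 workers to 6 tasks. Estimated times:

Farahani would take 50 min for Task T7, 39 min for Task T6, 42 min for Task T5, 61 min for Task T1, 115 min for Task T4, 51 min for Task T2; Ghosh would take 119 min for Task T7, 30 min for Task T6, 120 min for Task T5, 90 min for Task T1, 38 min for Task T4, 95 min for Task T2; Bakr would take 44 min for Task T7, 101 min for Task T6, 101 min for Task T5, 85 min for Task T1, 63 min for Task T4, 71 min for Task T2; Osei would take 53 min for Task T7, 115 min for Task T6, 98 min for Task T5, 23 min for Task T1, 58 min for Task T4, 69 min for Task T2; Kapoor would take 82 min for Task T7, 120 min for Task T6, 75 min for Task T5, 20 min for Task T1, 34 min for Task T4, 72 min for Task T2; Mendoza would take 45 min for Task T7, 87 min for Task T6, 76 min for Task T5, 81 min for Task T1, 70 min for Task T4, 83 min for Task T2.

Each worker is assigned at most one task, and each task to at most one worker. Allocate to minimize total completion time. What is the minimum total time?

Min total: 245 min

Optimal: Farahani→Task T5 (42 min), Ghosh→Task T6 (30 min), Bakr→Task T2 (71 min), Osei→Task T1 (23 min), Kapoor→Task T4 (34 min), Mendoza→Task T7 (45 min) — total 42+30+71+23+34+45 = 245 min.
Column-greedy (each task in turn goes to its cheapest remaining worker) gives 277 min, worse by 32.
No other one-to-one assignment undercuts 245 min.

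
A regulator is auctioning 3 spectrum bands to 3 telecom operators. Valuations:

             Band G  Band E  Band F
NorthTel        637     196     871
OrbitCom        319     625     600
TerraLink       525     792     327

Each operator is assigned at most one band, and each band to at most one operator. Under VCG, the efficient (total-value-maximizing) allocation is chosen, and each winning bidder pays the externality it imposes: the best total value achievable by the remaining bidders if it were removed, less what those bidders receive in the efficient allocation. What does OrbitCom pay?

Efficient allocation: NorthTel→Band G ($637M), OrbitCom→Band F ($600M), TerraLink→Band E ($792M); total welfare W = $2029M.
OrbitCom receives Band F at value $600M, so the others get W − 600 = $1429M.
Without OrbitCom: best allocation of the remaining 2 bidders over all 3 bands is NorthTel→Band F ($871M), TerraLink→Band E ($792M), total $1663M.
VCG payment = (others' best without OrbitCom) − (others' welfare with OrbitCom) = 1663 − 1429 = $234M.

OrbitCom pays $234M.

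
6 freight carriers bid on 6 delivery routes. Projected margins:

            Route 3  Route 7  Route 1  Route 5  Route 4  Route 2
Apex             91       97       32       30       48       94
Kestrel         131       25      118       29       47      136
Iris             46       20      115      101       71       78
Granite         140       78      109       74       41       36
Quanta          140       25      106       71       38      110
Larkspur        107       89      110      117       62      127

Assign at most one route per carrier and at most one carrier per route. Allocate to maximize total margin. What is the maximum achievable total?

Max total: $670k

Optimal: Apex→Route 7 ($97k), Kestrel→Route 2 ($136k), Iris→Route 4 ($71k), Granite→Route 1 ($109k), Quanta→Route 3 ($140k), Larkspur→Route 5 ($117k) — total 97+136+71+109+140+117 = $670k.
Column-greedy (each route in turn goes to its best remaining carrier) gives $653k, worse by 17.
Next-best assignment: Apex→Route 7, Kestrel→Route 2, Iris→Route 4, Granite→Route 3, Quanta→Route 1, Larkspur→Route 5 = $667k.
No other one-to-one assignment exceeds $670k.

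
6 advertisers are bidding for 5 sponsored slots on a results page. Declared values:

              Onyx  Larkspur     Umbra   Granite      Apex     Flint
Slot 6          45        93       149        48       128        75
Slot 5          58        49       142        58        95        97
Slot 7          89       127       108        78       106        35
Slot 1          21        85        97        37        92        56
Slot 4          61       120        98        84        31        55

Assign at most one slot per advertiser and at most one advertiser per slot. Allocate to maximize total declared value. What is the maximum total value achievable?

Maximum total: $549

Treat this as an assignment problem: match each advertiser to one slot.
Optimal: Umbra→Slot 6 ($149), Flint→Slot 5 ($97), Larkspur→Slot 7 ($127), Apex→Slot 1 ($92), Granite→Slot 4 ($84) — total 149+97+127+92+84 = $549.
Row-greedy (each advertiser in turn takes its best remaining slot) gives $508, worse by 41.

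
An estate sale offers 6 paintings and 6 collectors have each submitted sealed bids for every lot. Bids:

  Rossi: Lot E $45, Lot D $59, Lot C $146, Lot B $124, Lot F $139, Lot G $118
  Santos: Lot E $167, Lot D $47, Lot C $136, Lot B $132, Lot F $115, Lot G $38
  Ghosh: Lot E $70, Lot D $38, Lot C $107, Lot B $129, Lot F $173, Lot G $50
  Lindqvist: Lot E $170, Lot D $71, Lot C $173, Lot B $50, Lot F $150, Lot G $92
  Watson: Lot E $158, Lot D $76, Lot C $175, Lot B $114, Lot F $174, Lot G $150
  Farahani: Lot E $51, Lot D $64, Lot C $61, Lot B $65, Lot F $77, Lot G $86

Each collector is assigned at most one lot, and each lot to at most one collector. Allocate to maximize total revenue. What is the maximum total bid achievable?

This is a one-to-one assignment (maximum-weight bipartite matching).
Optimal: Rossi→Lot B ($124), Santos→Lot E ($167), Ghosh→Lot F ($173), Lindqvist→Lot C ($173), Watson→Lot G ($150), Farahani→Lot D ($64) — total 124+167+173+173+150+64 = $851.
Column-greedy (each lot in turn goes to its best remaining collector) gives $783, worse by 68.

Maximum total: $851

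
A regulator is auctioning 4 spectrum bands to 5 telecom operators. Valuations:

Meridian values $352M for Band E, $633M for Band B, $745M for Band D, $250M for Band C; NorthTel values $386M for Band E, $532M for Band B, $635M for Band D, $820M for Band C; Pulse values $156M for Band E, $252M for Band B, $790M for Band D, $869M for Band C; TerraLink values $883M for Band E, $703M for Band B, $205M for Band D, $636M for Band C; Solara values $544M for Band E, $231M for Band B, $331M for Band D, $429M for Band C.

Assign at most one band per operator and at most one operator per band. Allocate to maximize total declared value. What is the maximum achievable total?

Maximum total: $3126M

This is the linear assignment problem.
Optimal: TerraLink→Band E ($883M), Meridian→Band B ($633M), Pulse→Band D ($790M), NorthTel→Band C ($820M) — total 883+633+790+820 = $3126M.
Row-greedy (each operator in turn takes its best remaining band) gives $2700M, worse by 426.
Next-best assignment: TerraLink→Band E, NorthTel→Band B, Meridian→Band D, Pulse→Band C = $3029M.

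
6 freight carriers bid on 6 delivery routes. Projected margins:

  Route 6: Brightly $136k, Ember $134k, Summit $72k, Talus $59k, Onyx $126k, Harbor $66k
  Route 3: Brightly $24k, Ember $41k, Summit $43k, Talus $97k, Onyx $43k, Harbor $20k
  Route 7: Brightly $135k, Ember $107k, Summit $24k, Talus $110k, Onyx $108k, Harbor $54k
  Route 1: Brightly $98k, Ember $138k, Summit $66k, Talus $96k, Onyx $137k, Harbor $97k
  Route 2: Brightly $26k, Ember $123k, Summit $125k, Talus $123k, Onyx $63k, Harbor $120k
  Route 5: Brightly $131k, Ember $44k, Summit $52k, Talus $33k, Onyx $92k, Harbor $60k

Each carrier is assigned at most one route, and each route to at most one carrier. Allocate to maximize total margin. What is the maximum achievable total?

Optimal: Brightly→Route 5 ($131k), Ember→Route 6 ($134k), Summit→Route 2 ($125k), Talus→Route 3 ($97k), Onyx→Route 7 ($108k), Harbor→Route 1 ($97k) — total 131+134+125+97+108+97 = $692k.
Max-entry greedy (repeatedly take the single best remaining cell) gives $621k, worse by 71.
No other one-to-one assignment exceeds $692k.

Max total: $692k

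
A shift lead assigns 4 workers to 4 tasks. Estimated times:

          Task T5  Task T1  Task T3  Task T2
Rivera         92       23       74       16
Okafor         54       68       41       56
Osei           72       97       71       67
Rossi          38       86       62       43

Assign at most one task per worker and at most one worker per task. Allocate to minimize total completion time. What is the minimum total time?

Min total: 169 min

Optimal: Rivera→Task T1 (23 min), Okafor→Task T3 (41 min), Osei→Task T2 (67 min), Rossi→Task T5 (38 min) — total 23+41+67+38 = 169 min.
Row-greedy (each worker in turn takes its cheapest remaining task) gives 215 min, worse by 46.
Next-best assignment: Rivera→Task T1, Okafor→Task T3, Osei→Task T5, Rossi→Task T2 = 179 min.
Swapping Rivera↔Okafor (Rivera→Task T3 74 min, Okafor→Task T1 68 min) adds 78.
No other one-to-one assignment undercuts 169 min.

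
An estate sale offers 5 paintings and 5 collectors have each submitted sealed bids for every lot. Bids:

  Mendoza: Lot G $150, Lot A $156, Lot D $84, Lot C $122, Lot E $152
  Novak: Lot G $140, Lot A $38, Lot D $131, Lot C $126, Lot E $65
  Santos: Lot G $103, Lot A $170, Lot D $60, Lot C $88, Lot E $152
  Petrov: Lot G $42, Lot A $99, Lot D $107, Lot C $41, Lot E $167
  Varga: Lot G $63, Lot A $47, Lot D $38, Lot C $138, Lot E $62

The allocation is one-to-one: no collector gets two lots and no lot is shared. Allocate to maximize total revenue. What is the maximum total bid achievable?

Optimal: Mendoza→Lot G ($150), Novak→Lot D ($131), Santos→Lot A ($170), Petrov→Lot E ($167), Varga→Lot C ($138) — total 150+131+170+167+138 = $756.
Row-greedy (each collector in turn takes its best remaining lot) gives $693, worse by 63.
Next-best assignment: Mendoza→Lot E, Novak→Lot G, Santos→Lot A, Petrov→Lot D, Varga→Lot C = $707.

Maximum total: $756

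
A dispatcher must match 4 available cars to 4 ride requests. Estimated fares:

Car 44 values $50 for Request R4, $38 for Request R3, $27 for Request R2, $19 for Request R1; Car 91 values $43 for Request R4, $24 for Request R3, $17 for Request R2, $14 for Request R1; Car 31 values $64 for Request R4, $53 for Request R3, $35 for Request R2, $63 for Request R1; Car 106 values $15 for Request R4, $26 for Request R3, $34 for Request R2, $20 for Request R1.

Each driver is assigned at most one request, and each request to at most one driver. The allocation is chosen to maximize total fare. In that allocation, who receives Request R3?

Car 44 receives Request R3.

Treat this as an assignment problem: match each driver to one request.
Optimal: Car 44→Request R3 ($38), Car 91→Request R4 ($43), Car 31→Request R1 ($63), Car 106→Request R2 ($34) — total 38+43+63+34 = $178.
Row-greedy (each driver in turn takes its best remaining request) gives $171, worse by 7.
Next-best assignment: Car 44→Request R4, Car 91→Request R3, Car 31→Request R1, Car 106→Request R2 = $171.
Car 44's own top request is Request R4 ($50), but forcing Car 44→Request R4 and reassigning the rest optimally gives only $171 — worse by 7.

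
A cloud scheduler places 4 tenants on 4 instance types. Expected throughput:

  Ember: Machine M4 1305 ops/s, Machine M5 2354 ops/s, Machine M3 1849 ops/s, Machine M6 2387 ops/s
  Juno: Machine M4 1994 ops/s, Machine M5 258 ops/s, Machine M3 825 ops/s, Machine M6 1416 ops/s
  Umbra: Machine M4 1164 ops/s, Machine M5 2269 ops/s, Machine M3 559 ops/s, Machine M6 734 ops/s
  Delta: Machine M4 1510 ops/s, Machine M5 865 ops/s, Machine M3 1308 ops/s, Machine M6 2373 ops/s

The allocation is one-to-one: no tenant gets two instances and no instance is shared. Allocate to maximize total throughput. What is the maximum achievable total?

Max total: 8485 ops/s

Optimal: Ember→Machine M3 (1849 ops/s), Juno→Machine M4 (1994 ops/s), Umbra→Machine M5 (2269 ops/s), Delta→Machine M6 (2373 ops/s) — total 1849+1994+2269+2373 = 8485 ops/s.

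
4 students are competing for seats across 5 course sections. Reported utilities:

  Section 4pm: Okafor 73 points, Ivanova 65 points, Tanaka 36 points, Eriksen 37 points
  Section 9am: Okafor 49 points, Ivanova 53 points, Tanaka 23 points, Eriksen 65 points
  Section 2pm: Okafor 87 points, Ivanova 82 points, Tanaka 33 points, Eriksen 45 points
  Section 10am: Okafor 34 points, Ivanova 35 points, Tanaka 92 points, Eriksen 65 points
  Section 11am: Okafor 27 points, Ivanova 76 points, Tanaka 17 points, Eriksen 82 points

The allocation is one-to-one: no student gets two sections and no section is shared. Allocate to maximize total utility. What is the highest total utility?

Optimal: Okafor→Section 4pm (73 points), Ivanova→Section 2pm (82 points), Tanaka→Section 10am (92 points), Eriksen→Section 11am (82 points) — total 73+82+92+82 = 329 points.
Column-greedy (each section in turn goes to its best remaining student) gives 312 points, worse by 17.
Next-best assignment: Okafor→Section 2pm, Ivanova→Section 4pm, Tanaka→Section 10am, Eriksen→Section 11am = 326 points.

Max total: 329 points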